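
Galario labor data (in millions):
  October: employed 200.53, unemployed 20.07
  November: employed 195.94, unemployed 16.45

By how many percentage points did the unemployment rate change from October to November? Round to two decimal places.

October: labor force = 200.53 + 20.07 = 220.60; u = 20.07/220.60 = 9.10%.
November: labor force = 195.94 + 16.45 = 212.39; u = 16.45/212.39 = 7.75%.
Change = 7.75% − 9.10% = −1.35 pp.

The unemployment rate changed by −1.35 percentage points.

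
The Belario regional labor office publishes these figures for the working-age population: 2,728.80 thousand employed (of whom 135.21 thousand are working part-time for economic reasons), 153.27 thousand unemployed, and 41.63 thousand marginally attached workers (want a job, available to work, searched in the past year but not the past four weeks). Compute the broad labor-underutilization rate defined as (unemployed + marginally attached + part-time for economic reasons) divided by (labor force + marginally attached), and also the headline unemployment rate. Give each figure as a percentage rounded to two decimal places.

Labor force = 2,728.80 + 153.27 = 2,882.07 thousand.
Numerator = 153.27 + 41.63 + 135.21 = 330.11 thousand.
Denominator = 2,882.07 + 41.63 = 2,923.70 thousand.
Broad rate = 330.11 / 2,923.70 = 11.29%.
Headline unemployment rate = 153.27 / 2,882.07 = 5.32%.

Broad underutilization rate ≈ 11.29%; headline unemployment rate ≈ 5.32%.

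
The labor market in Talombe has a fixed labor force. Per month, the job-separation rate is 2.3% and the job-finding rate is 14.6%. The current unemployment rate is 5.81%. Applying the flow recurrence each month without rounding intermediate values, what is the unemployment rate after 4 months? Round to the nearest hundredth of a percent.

Unemployment rate after four months ≈ 9.89%.

With a fixed labor force, u_{t+1} = u_t + s·(1−u_t) − f·u_t = u_t·(1−s−f) + s.
Here 1−s−f = 0.831 and s = 0.023.
u_1 = 0.058100 × 0.831 + 0.023 = 0.071281.
u_2 = 0.071281 × 0.831 + 0.023 = 0.082235.
u_3 = 0.082235 × 0.831 + 0.023 = 0.091337.
u_4 = 0.091337 × 0.831 + 0.023 = 0.098901.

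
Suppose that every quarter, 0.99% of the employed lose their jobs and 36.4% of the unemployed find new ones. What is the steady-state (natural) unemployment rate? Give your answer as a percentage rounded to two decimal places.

At steady state the flows balance: s·E = f·U, so U/(E+U) = s/(s+f).
u* = 0.99 / (0.99 + 36.4) = 0.99 / 37.39 = 2.65%.

Steady-state unemployment rate ≈ 2.65%.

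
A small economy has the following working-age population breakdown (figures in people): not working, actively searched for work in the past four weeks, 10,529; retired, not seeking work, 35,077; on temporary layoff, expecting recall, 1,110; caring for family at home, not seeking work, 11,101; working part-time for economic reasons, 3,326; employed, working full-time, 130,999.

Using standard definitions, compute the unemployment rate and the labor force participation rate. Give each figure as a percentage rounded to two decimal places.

Employed = 3,326 + 130,999 = 134,325 (anyone who worked, including part-time for economic reasons, counts as employed).
Unemployed = 10,529 + 1,110 = 11,639 (jobless and actively searching, or on temporary layoff).
Labor force = 134,325 + 11,639 = 145,964.
Not in labor force = 35,077 + 11,101 = 46,178 (those not working and not actively searching are outside the labor force).
Civilian working-age population = 145,964 + 46,178 = 192,142.
Unemployment rate = 11,639 / 145,964 = 7.97%.
Labor force participation rate = 145,964 / 192,142 = 75.97%.

Unemployment rate ≈ 7.97%; labor force participation rate ≈ 75.97%.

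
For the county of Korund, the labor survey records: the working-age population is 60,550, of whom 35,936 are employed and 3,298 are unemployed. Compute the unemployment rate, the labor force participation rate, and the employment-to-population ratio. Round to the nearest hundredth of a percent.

Unemployment rate ≈ 8.41%; labor force participation rate ≈ 64.80%; employment-population ratio ≈ 59.35%.

Labor force = employed + unemployed = 35,936 + 3,298 = 39,234.
Unemployment rate = 3,298 / 39,234 = 8.41%.
Labor force participation rate = 39,234 / 60,550 = 64.80%.
Employment-population ratio = 35,936 / 60,550 = 59.35%.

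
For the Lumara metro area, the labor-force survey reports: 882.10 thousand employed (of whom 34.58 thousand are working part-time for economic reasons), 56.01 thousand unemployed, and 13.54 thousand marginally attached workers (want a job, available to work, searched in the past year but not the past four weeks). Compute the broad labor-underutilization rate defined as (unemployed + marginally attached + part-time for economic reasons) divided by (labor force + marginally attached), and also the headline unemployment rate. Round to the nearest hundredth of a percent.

Labor force = 882.10 + 56.01 = 938.11 thousand.
Numerator = 56.01 + 13.54 + 34.58 = 104.13 thousand.
Denominator = 938.11 + 13.54 = 951.65 thousand.
Broad rate = 104.13 / 951.65 = 10.94%.
Headline unemployment rate = 56.01 / 938.11 = 5.97%.

Broad underutilization rate ≈ 10.94%; headline unemployment rate ≈ 5.97%.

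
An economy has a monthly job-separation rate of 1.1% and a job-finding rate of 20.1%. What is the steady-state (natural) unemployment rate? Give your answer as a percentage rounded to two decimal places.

At steady state the flows balance: s·E = f·U, so U/(E+U) = s/(s+f).
u* = 1.1 / (1.1 + 20.1) = 1.1 / 21.20 = 5.19%.

Steady-state unemployment rate ≈ 5.19%.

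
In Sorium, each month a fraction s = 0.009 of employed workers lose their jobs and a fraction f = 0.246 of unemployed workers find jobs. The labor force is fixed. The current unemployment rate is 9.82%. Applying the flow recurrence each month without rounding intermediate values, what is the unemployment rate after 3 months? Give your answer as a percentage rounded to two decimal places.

With a fixed labor force, u_{t+1} = u_t + s·(1−u_t) − f·u_t = u_t·(1−s−f) + s.
Here 1−s−f = 0.745 and s = 0.009.
u_1 = 0.098200 × 0.745 + 0.009 = 0.082159.
u_2 = 0.082159 × 0.745 + 0.009 = 0.070208.
u_3 = 0.070208 × 0.745 + 0.009 = 0.061305.

Unemployment rate after three months ≈ 6.13%.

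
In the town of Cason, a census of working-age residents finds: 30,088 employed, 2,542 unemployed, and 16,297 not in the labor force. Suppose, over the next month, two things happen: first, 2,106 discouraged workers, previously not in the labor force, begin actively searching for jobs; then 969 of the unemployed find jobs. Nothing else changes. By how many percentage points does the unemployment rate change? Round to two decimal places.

Initially, labor force = 30,088 + 2,542 = 32,630, so u = 2,542/32,630 = 7.79%.
After the first change, unemployed and labor force both rise by 2,106 → E = 30,088, U = 4,648, labor force = 34,736.
After the second change, unemployed falls and employed rises by 969; labor force unchanged → E = 31,057, U = 3,679, labor force = 34,736.
New unemployment rate = 3,679 / 34,736 = 10.59%.
Change = 10.59% − 7.79% = +2.80 percentage points.

The unemployment rate changes by +2.80 percentage points.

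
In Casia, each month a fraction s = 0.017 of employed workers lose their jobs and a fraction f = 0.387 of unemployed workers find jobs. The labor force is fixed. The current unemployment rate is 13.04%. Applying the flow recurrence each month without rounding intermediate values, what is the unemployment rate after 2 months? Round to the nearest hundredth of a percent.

Unemployment rate after two months ≈ 7.35%.

With a fixed labor force, u_{t+1} = u_t + s·(1−u_t) − f·u_t = u_t·(1−s−f) + s.
Here 1−s−f = 0.596 and s = 0.017.
u_1 = 0.130400 × 0.596 + 0.017 = 0.094718.
u_2 = 0.094718 × 0.596 + 0.017 = 0.073452.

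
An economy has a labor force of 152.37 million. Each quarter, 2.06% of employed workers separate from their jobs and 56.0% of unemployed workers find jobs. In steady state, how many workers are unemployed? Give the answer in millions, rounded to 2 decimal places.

About 5.41 million are unemployed in steady state.

Steady-state unemployment rate u* = s/(s+f) = 2.06/(2.06+56.0) = 0.035481.
Unemployed = u* × labor force = 0.035481 × 152.37 ≈ 5.41 million.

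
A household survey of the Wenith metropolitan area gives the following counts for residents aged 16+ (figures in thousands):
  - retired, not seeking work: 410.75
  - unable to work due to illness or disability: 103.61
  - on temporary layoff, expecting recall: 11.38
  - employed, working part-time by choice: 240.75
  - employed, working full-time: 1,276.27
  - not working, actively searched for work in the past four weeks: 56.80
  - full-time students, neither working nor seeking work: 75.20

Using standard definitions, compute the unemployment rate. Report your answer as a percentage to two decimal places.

Unemployment rate ≈ 4.30%.

Employed = 240.75 + 1,276.27 = 1,517.02 thousand.
Unemployed = 11.38 + 56.80 = 68.18 thousand (jobless and actively searching, or on temporary layoff).
Labor force = 1,517.02 + 68.18 = 1,585.20 thousand.
Unemployment rate = 68.18 / 1,585.20 = 4.30%.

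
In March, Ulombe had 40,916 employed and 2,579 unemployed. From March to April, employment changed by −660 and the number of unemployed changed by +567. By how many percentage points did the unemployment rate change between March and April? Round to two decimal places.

The unemployment rate changed by +1.32 percentage points.

March: labor force = 40,916 + 2,579 = 43,495; u = 2,579/43,495 = 5.93%.
April: labor force = 40,256 + 3,146 = 43,402; u = 3,146/43,402 = 7.25%.
Change = 7.25% − 5.93% = +1.32 pp.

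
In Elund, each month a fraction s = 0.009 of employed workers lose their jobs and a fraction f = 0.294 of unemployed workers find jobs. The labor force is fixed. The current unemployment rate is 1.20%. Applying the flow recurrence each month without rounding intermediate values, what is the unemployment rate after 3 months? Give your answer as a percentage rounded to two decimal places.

With a fixed labor force, u_{t+1} = u_t + s·(1−u_t) − f·u_t = u_t·(1−s−f) + s.
Here 1−s−f = 0.697 and s = 0.009.
u_1 = 0.012000 × 0.697 + 0.009 = 0.017364.
u_2 = 0.017364 × 0.697 + 0.009 = 0.021103.
u_3 = 0.021103 × 0.697 + 0.009 = 0.023709.

Unemployment rate after three months ≈ 2.37%.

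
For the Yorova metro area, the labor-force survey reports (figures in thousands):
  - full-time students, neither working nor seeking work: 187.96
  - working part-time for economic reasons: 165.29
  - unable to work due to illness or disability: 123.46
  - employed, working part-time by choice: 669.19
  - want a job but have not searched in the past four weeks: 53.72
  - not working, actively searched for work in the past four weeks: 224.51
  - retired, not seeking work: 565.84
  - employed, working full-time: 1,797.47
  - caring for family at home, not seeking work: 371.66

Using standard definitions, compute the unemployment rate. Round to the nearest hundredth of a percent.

Employed = 165.29 + 669.19 + 1,797.47 = 2,631.95 thousand (anyone who worked, including part-time for economic reasons, counts as employed).
Unemployed = 224.51 thousand.
Labor force = 2,631.95 + 224.51 = 2,856.46 thousand.
Unemployment rate = 224.51 / 2,856.46 = 7.86%.

Unemployment rate ≈ 7.86%.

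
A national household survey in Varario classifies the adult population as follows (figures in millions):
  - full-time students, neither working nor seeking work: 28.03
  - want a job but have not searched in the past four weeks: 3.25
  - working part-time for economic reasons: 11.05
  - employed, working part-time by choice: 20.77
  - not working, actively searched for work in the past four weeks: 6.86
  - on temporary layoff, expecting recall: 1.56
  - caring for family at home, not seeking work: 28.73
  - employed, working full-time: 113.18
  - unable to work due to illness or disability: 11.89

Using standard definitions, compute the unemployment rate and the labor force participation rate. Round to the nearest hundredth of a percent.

Employed = 11.05 + 20.77 + 113.18 = 145.00 million (anyone who worked, including part-time for economic reasons, counts as employed).
Unemployed = 6.86 + 1.56 = 8.42 million (jobless and actively searching, or on temporary layoff).
Labor force = 145.00 + 8.42 = 153.42 million.
Not in labor force = 28.03 + 3.25 + 28.73 + 11.89 = 71.90 million (those not working and not actively searching are outside the labor force — including those who want a job but have given up searching).
Civilian working-age population = 153.42 + 71.90 = 225.32 million.
Unemployment rate = 8.42 / 153.42 = 5.49%.
Labor force participation rate = 153.42 / 225.32 = 68.09%.

Unemployment rate ≈ 5.49%; labor force participation rate ≈ 68.09%.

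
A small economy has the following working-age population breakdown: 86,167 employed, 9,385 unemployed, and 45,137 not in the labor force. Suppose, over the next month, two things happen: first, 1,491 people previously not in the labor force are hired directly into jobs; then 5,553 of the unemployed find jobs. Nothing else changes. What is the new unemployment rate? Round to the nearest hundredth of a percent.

New unemployment rate ≈ 3.95%.

Initially, labor force = 86,167 + 9,385 = 95,552, so u = 9,385/95,552 = 9.82%.
After the first change, employed and labor force both rise by 1,491; unemployed unchanged → E = 87,658, U = 9,385, labor force = 97,043.
After the second change, unemployed falls and employed rises by 5,553; labor force unchanged → E = 93,211, U = 3,832, labor force = 97,043.
New unemployment rate = 3,832 / 97,043 = 3.95%.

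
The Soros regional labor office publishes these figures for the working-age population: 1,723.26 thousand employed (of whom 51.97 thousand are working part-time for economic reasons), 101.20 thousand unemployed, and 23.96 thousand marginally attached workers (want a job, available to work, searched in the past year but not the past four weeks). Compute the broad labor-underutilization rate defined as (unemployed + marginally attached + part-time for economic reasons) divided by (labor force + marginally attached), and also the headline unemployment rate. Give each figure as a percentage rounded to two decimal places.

Labor force = 1,723.26 + 101.20 = 1,824.46 thousand.
Numerator = 101.20 + 23.96 + 51.97 = 177.13 thousand.
Denominator = 1,824.46 + 23.96 = 1,848.42 thousand.
Broad rate = 177.13 / 1,848.42 = 9.58%.
Headline unemployment rate = 101.20 / 1,824.46 = 5.55%.

Broad underutilization rate ≈ 9.58%; headline unemployment rate ≈ 5.55%.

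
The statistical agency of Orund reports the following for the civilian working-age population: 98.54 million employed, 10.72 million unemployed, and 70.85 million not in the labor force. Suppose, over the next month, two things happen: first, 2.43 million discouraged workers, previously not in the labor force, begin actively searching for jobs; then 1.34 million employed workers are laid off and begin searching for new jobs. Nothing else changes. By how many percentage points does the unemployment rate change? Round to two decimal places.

The unemployment rate changes by +3.16 percentage points.

Initially, labor force = 98.54 + 10.72 = 109.26 million, so u = 10.72/109.26 = 9.81%.
After the first change, unemployed and labor force both rise by 2.43 → E = 98.54, U = 13.15, labor force = 111.69 million.
After the second change, employed falls and unemployed rises by 1.34; labor force unchanged → E = 97.20, U = 14.49, labor force = 111.69 million.
New unemployment rate = 14.49 / 111.69 = 12.97%.
Change = 12.97% − 9.81% = +3.16 percentage points.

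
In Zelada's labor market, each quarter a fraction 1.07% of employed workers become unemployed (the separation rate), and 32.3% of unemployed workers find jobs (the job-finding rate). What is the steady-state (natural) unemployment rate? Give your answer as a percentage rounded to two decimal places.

Steady-state unemployment rate ≈ 3.21%.

At steady state the flows balance: s·E = f·U, so U/(E+U) = s/(s+f).
u* = 1.07 / (1.07 + 32.3) = 1.07 / 33.37 = 3.21%.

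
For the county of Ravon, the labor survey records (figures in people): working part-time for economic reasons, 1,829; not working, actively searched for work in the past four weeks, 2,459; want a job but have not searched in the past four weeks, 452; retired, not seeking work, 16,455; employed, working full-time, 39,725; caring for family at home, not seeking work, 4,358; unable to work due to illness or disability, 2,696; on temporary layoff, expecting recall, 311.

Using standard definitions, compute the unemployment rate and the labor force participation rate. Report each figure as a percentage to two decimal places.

Unemployment rate ≈ 6.25%; labor force participation rate ≈ 64.91%.

Employed = 1,829 + 39,725 = 41,554 (anyone who worked, including part-time for economic reasons, counts as employed).
Unemployed = 2,459 + 311 = 2,770 (jobless and actively searching, or on temporary layoff).
Labor force = 41,554 + 2,770 = 44,324.
Not in labor force = 452 + 16,455 + 4,358 + 2,696 = 23,961 (those not working and not actively searching are outside the labor force — including those who want a job but have given up searching).
Civilian working-age population = 44,324 + 23,961 = 68,285.
Unemployment rate = 2,770 / 44,324 = 6.25%.
Labor force participation rate = 44,324 / 68,285 = 64.91%.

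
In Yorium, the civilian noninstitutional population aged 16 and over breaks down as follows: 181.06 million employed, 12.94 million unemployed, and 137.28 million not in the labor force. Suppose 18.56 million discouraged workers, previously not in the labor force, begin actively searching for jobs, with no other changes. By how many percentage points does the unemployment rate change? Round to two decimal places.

Initially, labor force = 181.06 + 12.94 = 194.00 million, so u = 12.94/194.00 = 6.67%.
After the change, unemployed and labor force both rise by 18.56 → E = 181.06, U = 31.50, labor force = 212.56 million.
New unemployment rate = 31.50 / 212.56 = 14.82%.
Change = 14.82% − 6.67% = +8.15 percentage points.

The unemployment rate changes by +8.15 percentage points.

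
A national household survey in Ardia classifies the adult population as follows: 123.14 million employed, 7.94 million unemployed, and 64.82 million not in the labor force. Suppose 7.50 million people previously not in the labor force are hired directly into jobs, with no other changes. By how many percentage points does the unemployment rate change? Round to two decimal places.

Initially, labor force = 123.14 + 7.94 = 131.08 million, so u = 7.94/131.08 = 6.06%.
After the change, employed and labor force both rise by 7.50; unemployed unchanged → E = 130.64, U = 7.94, labor force = 138.58 million.
New unemployment rate = 7.94 / 138.58 = 5.73%.
Change = 5.73% − 6.06% = −0.33 percentage points.

The unemployment rate changes by −0.33 percentage points.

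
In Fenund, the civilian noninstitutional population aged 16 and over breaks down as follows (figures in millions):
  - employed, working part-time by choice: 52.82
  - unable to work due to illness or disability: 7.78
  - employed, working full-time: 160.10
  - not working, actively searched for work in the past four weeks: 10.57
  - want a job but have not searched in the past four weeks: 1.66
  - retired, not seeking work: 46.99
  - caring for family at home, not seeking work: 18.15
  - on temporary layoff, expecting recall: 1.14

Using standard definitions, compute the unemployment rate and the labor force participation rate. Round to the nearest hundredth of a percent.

Employed = 52.82 + 160.10 = 212.92 million.
Unemployed = 10.57 + 1.14 = 11.71 million (jobless and actively searching, or on temporary layoff).
Labor force = 212.92 + 11.71 = 224.63 million.
Not in labor force = 7.78 + 1.66 + 46.99 + 18.15 = 74.58 million (those not working and not actively searching are outside the labor force — including those who want a job but have given up searching).
Civilian working-age population = 224.63 + 74.58 = 299.21 million.
Unemployment rate = 11.71 / 224.63 = 5.21%.
Labor force participation rate = 224.63 / 299.21 = 75.07%.

Unemployment rate ≈ 5.21%; labor force participation rate ≈ 75.07%.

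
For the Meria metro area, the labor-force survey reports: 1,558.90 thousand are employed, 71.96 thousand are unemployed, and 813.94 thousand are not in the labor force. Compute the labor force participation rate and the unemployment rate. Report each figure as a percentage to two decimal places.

Labor force participation rate ≈ 66.71%; unemployment rate ≈ 4.41%.

Labor force = employed + unemployed = 1,558.90 + 71.96 = 1,630.86 thousand.
Working-age population = 1,630.86 + 813.94 = 2,444.80 thousand.
Unemployment rate = 71.96 / 1,630.86 = 4.41%.
Labor force participation rate = 1,630.86 / 2,444.80 = 66.71%.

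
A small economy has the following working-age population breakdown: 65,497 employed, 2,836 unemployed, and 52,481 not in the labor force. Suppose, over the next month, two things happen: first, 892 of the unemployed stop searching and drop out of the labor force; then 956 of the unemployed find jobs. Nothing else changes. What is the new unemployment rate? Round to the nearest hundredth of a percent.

Initially, labor force = 65,497 + 2,836 = 68,333, so u = 2,836/68,333 = 4.15%.
After the first change, unemployed and labor force both fall by 892 → E = 65,497, U = 1,944, labor force = 67,441.
After the second change, unemployed falls and employed rises by 956; labor force unchanged → E = 66,453, U = 988, labor force = 67,441.
New unemployment rate = 988 / 67,441 = 1.46%.

New unemployment rate ≈ 1.46%.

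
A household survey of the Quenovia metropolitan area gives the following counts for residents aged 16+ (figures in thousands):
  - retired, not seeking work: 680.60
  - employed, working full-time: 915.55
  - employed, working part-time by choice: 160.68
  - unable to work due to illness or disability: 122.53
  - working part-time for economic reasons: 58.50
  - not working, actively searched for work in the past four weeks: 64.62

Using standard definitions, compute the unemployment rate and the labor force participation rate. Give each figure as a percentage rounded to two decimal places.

Unemployment rate ≈ 5.39%; labor force participation rate ≈ 59.89%.

Employed = 915.55 + 160.68 + 58.50 = 1,134.73 thousand (anyone who worked, including part-time for economic reasons, counts as employed).
Unemployed = 64.62 thousand.
Labor force = 1,134.73 + 64.62 = 1,199.35 thousand.
Not in labor force = 680.60 + 122.53 = 803.13 thousand (those not working and not actively searching are outside the labor force).
Civilian working-age population = 1,199.35 + 803.13 = 2,002.48 thousand.
Unemployment rate = 64.62 / 1,199.35 = 5.39%.
Labor force participation rate = 1,199.35 / 2,002.48 = 59.89%.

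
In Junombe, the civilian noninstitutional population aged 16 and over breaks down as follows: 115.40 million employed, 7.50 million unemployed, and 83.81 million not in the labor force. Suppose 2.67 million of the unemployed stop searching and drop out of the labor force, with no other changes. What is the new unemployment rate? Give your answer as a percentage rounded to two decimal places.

Initially, labor force = 115.40 + 7.50 = 122.90 million, so u = 7.50/122.90 = 6.10%.
After the change, unemployed and labor force both fall by 2.67 → E = 115.40, U = 4.83, labor force = 120.23 million.
New unemployment rate = 4.83 / 120.23 = 4.02%.

New unemployment rate ≈ 4.02%.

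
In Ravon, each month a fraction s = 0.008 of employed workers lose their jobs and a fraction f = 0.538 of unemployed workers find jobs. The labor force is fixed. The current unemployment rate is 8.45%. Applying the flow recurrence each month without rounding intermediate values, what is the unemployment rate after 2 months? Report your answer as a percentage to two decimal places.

With a fixed labor force, u_{t+1} = u_t + s·(1−u_t) − f·u_t = u_t·(1−s−f) + s.
Here 1−s−f = 0.454 and s = 0.008.
u_1 = 0.084500 × 0.454 + 0.008 = 0.046363.
u_2 = 0.046363 × 0.454 + 0.008 = 0.029049.

Unemployment rate after two months ≈ 2.90%.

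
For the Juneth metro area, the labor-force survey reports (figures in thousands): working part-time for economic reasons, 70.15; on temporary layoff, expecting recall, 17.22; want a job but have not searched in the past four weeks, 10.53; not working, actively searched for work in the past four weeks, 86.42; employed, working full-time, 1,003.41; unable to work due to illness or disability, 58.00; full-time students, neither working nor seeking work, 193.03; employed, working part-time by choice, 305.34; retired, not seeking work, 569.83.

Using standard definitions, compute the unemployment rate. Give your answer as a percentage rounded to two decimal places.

Employed = 70.15 + 1,003.41 + 305.34 = 1,378.90 thousand (anyone who worked, including part-time for economic reasons, counts as employed).
Unemployed = 17.22 + 86.42 = 103.64 thousand (jobless and actively searching, or on temporary layoff).
Labor force = 1,378.90 + 103.64 = 1,482.54 thousand.
Unemployment rate = 103.64 / 1,482.54 = 6.99%.

Unemployment rate ≈ 6.99%.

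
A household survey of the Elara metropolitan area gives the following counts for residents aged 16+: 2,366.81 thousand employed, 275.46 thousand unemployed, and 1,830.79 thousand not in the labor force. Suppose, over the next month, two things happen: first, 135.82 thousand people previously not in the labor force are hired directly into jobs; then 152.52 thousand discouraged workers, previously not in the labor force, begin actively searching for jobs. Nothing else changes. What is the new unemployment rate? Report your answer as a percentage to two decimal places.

New unemployment rate ≈ 14.60%.

Initially, labor force = 2,366.81 + 275.46 = 2,642.27 thousand, so u = 275.46/2,642.27 = 10.43%.
After the first change, employed and labor force both rise by 135.82; unemployed unchanged → E = 2,502.63, U = 275.46, labor force = 2,778.09 thousand.
After the second change, unemployed and labor force both rise by 152.52 → E = 2,502.63, U = 427.98, labor force = 2,930.61 thousand.
New unemployment rate = 427.98 / 2,930.61 = 14.60%.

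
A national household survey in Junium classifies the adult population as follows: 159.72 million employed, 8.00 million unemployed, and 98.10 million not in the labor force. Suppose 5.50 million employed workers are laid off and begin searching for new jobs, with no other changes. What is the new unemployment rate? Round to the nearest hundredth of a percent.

New unemployment rate ≈ 8.05%.

Initially, labor force = 159.72 + 8.00 = 167.72 million, so u = 8.00/167.72 = 4.77%.
After the change, employed falls and unemployed rises by 5.50; labor force unchanged → E = 154.22, U = 13.50, labor force = 167.72 million.
New unemployment rate = 13.50 / 167.72 = 8.05%.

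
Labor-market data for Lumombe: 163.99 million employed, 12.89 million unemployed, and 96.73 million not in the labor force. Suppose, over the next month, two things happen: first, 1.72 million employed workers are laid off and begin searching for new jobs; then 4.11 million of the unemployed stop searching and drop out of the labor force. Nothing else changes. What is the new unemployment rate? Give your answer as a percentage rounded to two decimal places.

New unemployment rate ≈ 6.08%.

Initially, labor force = 163.99 + 12.89 = 176.88 million, so u = 12.89/176.88 = 7.29%.
After the first change, employed falls and unemployed rises by 1.72; labor force unchanged → E = 162.27, U = 14.61, labor force = 176.88 million.
After the second change, unemployed and labor force both fall by 4.11 → E = 162.27, U = 10.50, labor force = 172.77 million.
New unemployment rate = 10.50 / 172.77 = 6.08%.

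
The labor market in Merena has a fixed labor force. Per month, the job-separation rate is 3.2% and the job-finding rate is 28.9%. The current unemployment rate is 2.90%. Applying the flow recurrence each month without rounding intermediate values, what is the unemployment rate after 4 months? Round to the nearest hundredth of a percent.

Unemployment rate after four months ≈ 8.47%.

With a fixed labor force, u_{t+1} = u_t + s·(1−u_t) − f·u_t = u_t·(1−s−f) + s.
Here 1−s−f = 0.679 and s = 0.032.
u_1 = 0.029000 × 0.679 + 0.032 = 0.051691.
u_2 = 0.051691 × 0.679 + 0.032 = 0.067098.
u_3 = 0.067098 × 0.679 + 0.032 = 0.077560.
u_4 = 0.077560 × 0.679 + 0.032 = 0.084663.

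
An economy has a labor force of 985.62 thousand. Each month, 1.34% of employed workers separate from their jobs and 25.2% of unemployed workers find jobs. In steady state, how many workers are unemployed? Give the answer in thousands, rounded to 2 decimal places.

About 49.76 thousand are unemployed in steady state.

Steady-state unemployment rate u* = s/(s+f) = 1.34/(1.34+25.2) = 0.050490.
Unemployed = u* × labor force = 0.050490 × 985.62 ≈ 49.76 thousand.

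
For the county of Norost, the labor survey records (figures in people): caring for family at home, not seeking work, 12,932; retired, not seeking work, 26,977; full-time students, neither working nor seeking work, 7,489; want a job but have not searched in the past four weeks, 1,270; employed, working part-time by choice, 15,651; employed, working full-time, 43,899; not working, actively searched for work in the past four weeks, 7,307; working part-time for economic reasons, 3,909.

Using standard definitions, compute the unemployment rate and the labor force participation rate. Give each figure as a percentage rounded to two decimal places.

Unemployment rate ≈ 10.33%; labor force participation rate ≈ 59.25%.

Employed = 15,651 + 43,899 + 3,909 = 63,459 (anyone who worked, including part-time for economic reasons, counts as employed).
Unemployed = 7,307.
Labor force = 63,459 + 7,307 = 70,766.
Not in labor force = 12,932 + 26,977 + 7,489 + 1,270 = 48,668 (those not working and not actively searching are outside the labor force — including those who want a job but have given up searching).
Civilian working-age population = 70,766 + 48,668 = 119,434.
Unemployment rate = 7,307 / 70,766 = 10.33%.
Labor force participation rate = 70,766 / 119,434 = 59.25%.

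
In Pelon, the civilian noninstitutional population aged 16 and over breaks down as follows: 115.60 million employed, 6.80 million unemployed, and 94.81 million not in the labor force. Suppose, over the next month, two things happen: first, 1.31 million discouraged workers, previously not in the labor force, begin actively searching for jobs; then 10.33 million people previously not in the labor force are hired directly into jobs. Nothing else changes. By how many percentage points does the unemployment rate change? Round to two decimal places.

The unemployment rate changes by +0.49 percentage points.

Initially, labor force = 115.60 + 6.80 = 122.40 million, so u = 6.80/122.40 = 5.56%.
After the first change, unemployed and labor force both rise by 1.31 → E = 115.60, U = 8.11, labor force = 123.71 million.
After the second change, employed and labor force both rise by 10.33; unemployed unchanged → E = 125.93, U = 8.11, labor force = 134.04 million.
New unemployment rate = 8.11 / 134.04 = 6.05%.
Change = 6.05% − 5.56% = +0.49 percentage points.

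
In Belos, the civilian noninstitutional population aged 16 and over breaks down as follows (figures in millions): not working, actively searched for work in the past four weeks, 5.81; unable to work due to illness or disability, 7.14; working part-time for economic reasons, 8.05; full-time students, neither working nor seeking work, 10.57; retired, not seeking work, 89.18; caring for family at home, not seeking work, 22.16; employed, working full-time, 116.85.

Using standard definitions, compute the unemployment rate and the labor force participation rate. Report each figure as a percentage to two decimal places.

Unemployment rate ≈ 4.44%; labor force participation rate ≈ 50.32%.

Employed = 8.05 + 116.85 = 124.90 million (anyone who worked, including part-time for economic reasons, counts as employed).
Unemployed = 5.81 million.
Labor force = 124.90 + 5.81 = 130.71 million.
Not in labor force = 7.14 + 10.57 + 89.18 + 22.16 = 129.05 million (those not working and not actively searching are outside the labor force).
Civilian working-age population = 130.71 + 129.05 = 259.76 million.
Unemployment rate = 5.81 / 130.71 = 4.44%.
Labor force participation rate = 130.71 / 259.76 = 50.32%.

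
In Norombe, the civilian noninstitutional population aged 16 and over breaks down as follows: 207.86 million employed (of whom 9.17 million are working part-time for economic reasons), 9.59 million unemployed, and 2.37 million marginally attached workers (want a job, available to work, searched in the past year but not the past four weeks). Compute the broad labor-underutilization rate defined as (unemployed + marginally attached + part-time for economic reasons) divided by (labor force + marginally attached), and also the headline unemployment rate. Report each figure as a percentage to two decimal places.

Broad underutilization rate ≈ 9.61%; headline unemployment rate ≈ 4.41%.

Labor force = 207.86 + 9.59 = 217.45 million.
Numerator = 9.59 + 2.37 + 9.17 = 21.13 million.
Denominator = 217.45 + 2.37 = 219.82 million.
Broad rate = 21.13 / 219.82 = 9.61%.
Headline unemployment rate = 9.59 / 217.45 = 4.41%.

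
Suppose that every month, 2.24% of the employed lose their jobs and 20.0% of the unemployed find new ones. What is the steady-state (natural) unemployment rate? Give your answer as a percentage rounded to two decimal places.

At steady state the flows balance: s·E = f·U, so U/(E+U) = s/(s+f).
u* = 2.24 / (2.24 + 20.0) = 2.24 / 22.24 = 10.07%.

Steady-state unemployment rate ≈ 10.07%.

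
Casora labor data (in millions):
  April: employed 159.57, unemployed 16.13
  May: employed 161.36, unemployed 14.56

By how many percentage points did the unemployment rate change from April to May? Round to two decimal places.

The unemployment rate changed by −0.90 percentage points.

April: labor force = 159.57 + 16.13 = 175.70; u = 16.13/175.70 = 9.18%.
May: labor force = 161.36 + 14.56 = 175.92; u = 14.56/175.92 = 8.28%.
Change = 8.28% − 9.18% = −0.90 pp.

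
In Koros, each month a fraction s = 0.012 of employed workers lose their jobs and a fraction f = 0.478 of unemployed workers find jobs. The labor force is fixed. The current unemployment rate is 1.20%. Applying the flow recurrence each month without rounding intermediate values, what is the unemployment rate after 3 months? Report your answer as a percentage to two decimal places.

Unemployment rate after three months ≈ 2.28%.

With a fixed labor force, u_{t+1} = u_t + s·(1−u_t) − f·u_t = u_t·(1−s−f) + s.
Here 1−s−f = 0.510 and s = 0.012.
u_1 = 0.012000 × 0.510 + 0.012 = 0.018120.
u_2 = 0.018120 × 0.510 + 0.012 = 0.021241.
u_3 = 0.021241 × 0.510 + 0.012 = 0.022833.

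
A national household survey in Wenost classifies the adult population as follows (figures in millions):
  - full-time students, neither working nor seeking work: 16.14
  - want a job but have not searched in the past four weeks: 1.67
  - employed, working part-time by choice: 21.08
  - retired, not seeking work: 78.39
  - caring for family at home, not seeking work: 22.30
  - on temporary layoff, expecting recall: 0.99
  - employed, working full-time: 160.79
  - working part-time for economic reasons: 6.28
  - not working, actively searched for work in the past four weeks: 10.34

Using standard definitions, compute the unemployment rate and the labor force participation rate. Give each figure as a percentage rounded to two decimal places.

Unemployment rate ≈ 5.68%; labor force participation rate ≈ 62.73%.

Employed = 21.08 + 160.79 + 6.28 = 188.15 million (anyone who worked, including part-time for economic reasons, counts as employed).
Unemployed = 0.99 + 10.34 = 11.33 million (jobless and actively searching, or on temporary layoff).
Labor force = 188.15 + 11.33 = 199.48 million.
Not in labor force = 16.14 + 1.67 + 78.39 + 22.30 = 118.50 million (those not working and not actively searching are outside the labor force — including those who want a job but have given up searching).
Civilian working-age population = 199.48 + 118.50 = 317.98 million.
Unemployment rate = 11.33 / 199.48 = 5.68%.
Labor force participation rate = 199.48 / 317.98 = 62.73%.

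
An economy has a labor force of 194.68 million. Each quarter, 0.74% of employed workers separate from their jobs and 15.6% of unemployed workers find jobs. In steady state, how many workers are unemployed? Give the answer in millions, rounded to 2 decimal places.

Steady-state unemployment rate u* = s/(s+f) = 0.74/(0.74+15.6) = 0.045288.
Unemployed = u* × labor force = 0.045288 × 194.68 ≈ 8.82 million.

About 8.82 million are unemployed in steady state.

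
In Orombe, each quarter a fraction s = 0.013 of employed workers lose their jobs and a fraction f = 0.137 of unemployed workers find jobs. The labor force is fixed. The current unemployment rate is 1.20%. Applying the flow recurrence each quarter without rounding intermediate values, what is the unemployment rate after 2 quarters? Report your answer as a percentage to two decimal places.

With a fixed labor force, u_{t+1} = u_t + s·(1−u_t) − f·u_t = u_t·(1−s−f) + s.
Here 1−s−f = 0.850 and s = 0.013.
u_1 = 0.012000 × 0.850 + 0.013 = 0.023200.
u_2 = 0.023200 × 0.850 + 0.013 = 0.032720.

Unemployment rate after two quarters ≈ 3.27%.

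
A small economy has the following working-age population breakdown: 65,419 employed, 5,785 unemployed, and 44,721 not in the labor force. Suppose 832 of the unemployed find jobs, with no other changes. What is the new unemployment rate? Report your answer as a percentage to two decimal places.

Initially, labor force = 65,419 + 5,785 = 71,204, so u = 5,785/71,204 = 8.12%.
After the change, unemployed falls and employed rises by 832; labor force unchanged → E = 66,251, U = 4,953, labor force = 71,204.
New unemployment rate = 4,953 / 71,204 = 6.96%.

New unemployment rate ≈ 6.96%.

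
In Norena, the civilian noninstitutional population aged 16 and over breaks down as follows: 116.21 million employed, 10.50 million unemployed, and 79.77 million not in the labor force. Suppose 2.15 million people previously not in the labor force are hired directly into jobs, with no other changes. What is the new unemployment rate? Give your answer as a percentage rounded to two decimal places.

New unemployment rate ≈ 8.15%.

Initially, labor force = 116.21 + 10.50 = 126.71 million, so u = 10.50/126.71 = 8.29%.
After the change, employed and labor force both rise by 2.15; unemployed unchanged → E = 118.36, U = 10.50, labor force = 128.86 million.
New unemployment rate = 10.50 / 128.86 = 8.15%.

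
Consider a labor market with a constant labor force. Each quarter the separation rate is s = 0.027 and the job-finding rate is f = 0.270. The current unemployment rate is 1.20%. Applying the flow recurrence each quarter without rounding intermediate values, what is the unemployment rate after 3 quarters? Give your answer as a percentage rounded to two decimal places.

Unemployment rate after three quarters ≈ 6.35%.

With a fixed labor force, u_{t+1} = u_t + s·(1−u_t) − f·u_t = u_t·(1−s−f) + s.
Here 1−s−f = 0.703 and s = 0.027.
u_1 = 0.012000 × 0.703 + 0.027 = 0.035436.
u_2 = 0.035436 × 0.703 + 0.027 = 0.051912.
u_3 = 0.051912 × 0.703 + 0.027 = 0.063494.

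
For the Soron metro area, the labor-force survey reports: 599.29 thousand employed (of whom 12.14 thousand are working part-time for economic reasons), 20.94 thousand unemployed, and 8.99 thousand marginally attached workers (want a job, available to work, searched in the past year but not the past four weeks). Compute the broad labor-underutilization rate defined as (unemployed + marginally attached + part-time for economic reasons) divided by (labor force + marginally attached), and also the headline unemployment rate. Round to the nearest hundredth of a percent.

Labor force = 599.29 + 20.94 = 620.23 thousand.
Numerator = 20.94 + 8.99 + 12.14 = 42.07 thousand.
Denominator = 620.23 + 8.99 = 629.22 thousand.
Broad rate = 42.07 / 629.22 = 6.69%.
Headline unemployment rate = 20.94 / 620.23 = 3.38%.

Broad underutilization rate ≈ 6.69%; headline unemployment rate ≈ 3.38%.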